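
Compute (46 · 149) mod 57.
14

Reduce the factors first: 149 ≡ 35 (mod 57), so 46 · 149 ≡ 46 · 35 (mod 57). 46 · 35 = 1610. Dividing by 57: 1610 = 28·57 + 14. So (46 · 149) mod 57 = 14.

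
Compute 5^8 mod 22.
Use repeated squaring. Binary(8) = 1000. Walk through the bits of the exponent 8 left-to-right: at each bit after the leading one, square the running value, then multiply by 5 if the bit is 1 (always reducing mod 22):
  bit 1 = 1 (leading): start with 5.
  bit 2 = 0: square 5^2 = 25 ≡ 3 (mod 22).
  bit 3 = 0: square 3^2 = 9 (mod 22).
  bit 4 = 0: square 9^2 = 81 ≡ 15 (mod 22).
Final value: 5^8 ≡ 15 (mod 22).

Final answer: 15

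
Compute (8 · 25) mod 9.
Reduce the factors first: 25 ≡ 7 (mod 9), so 8 · 25 ≡ 8 · 7 (mod 9). 8 · 7 = 56. Dividing by 9: 56 = 6·9 + 2. So (8 · 25) mod 9 = 2.

Final answer: 2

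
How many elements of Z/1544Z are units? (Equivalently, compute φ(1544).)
An element a ∈ Z/1544Z is a unit iff gcd(a, 1544) = 1, so the number of units is φ(1544). φ is multiplicative, with φ(p^e) = p^e − p^(e−1). Factorise 1544 = 2^3 · 193. Then
  φ(1544) = (2^3 − 2^2) · (193 − 1) = 4 · 192 = 768.

Final answer: Z/1544Z has φ(1544) = 768 units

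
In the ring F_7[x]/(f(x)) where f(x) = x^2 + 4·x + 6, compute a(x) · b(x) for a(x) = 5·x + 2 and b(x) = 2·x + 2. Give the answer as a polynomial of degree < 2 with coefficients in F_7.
a · b ≡ 2·x (mod f(x))

Multiply as integer polynomials: a · b = 10·x^2 + 14·x + 4. Reducing coefficients mod 7: a · b ≡ 3·x^2 + 4. Now divide by f(x) = x^2 + 4·x + 6 in F_7[x], eliminating the leading term at each step:
  leading term 3·x^2: subtract (3)·f(x) = 3·x^2 + 5·x + 4, leaving 2·x (coefficients mod 7)
The degree is now < 2, so this is the remainder. Hence a · b ≡ 2·x in F_7[x]/(f).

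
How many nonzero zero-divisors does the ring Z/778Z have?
Z/778Z has 389 nonzero zero-divisors

In Z/778Z each nonzero element is either a unit (gcd with 778 is 1) or a zero-divisor (gcd > 1). The number of units is φ(778): factorise 778 = 2 · 389, so φ(778) = (2 − 1) · (389 − 1) = 1 · 388 = 388. The nonzero elements number 778 − 1 = 777. Hence the nonzero zero-divisors number 777 − 388 = 389.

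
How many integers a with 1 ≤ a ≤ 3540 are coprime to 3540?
928

The number of a ∈ {1, ..., 3540} with gcd(a, 3540) = 1 is by definition Euler's totient φ(3540). φ is multiplicative, with φ(p^e) = p^e − p^(e−1). Factorise 3540 = 2^2 · 3 · 5 · 59. Then
  φ(3540) = (2^2 − 2^1) · (3 − 1) · (5 − 1) · (59 − 1) = 2 · 2 · 4 · 58 = 928.
So there are 928 such integers.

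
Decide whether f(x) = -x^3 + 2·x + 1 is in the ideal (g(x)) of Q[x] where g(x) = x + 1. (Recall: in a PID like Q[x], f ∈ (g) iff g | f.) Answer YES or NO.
YES

In Q[x] the ideal (g) consists of all multiples of g, so f ∈ (g) iff g | f, i.e. iff the remainder of f on division by g is 0. Divide f by g (g is monic, so eliminate the leading term of the running remainder at each step):
  leading term -x^3: subtract (-x^2)·g(x) = -x^3 - x^2, leaving x^2 + 2·x + 1
  leading term x^2: subtract (x)·g(x) = x^2 + x, leaving x + 1
  leading term x: subtract (1)·g(x) = x + 1, leaving 0
The remainder is 0, so f(x) = g(x) · h(x) with h(x) = -x^2 + x + 1. Hence g | f, i.e. f ∈ (g).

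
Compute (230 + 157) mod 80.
Reduce the summands first: 230 ≡ 70, 157 ≡ 77 (mod 80), so 230 + 157 ≡ 70 + 77 (mod 80). 70 + 77 = 147; 147 = 1·80 + 67, so (230 + 157) mod 80 = 67.

Final answer: 67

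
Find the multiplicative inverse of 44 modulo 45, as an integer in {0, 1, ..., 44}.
44^(−1) ≡ 44 (mod 45)

Apply the extended Euclidean algorithm to (45, 44), tracking rows (r, s, t) with s·45 + t·44 = r. Each division r_prev = q·r_cur + r_new produces the new row as (previous row) − q·(current row):
  row A: (45, 1, 0)   [1·45 + 0·44 = 45]
  row B: (44, 0, 1)   [0·45 + 1·44 = 44]
  45 = 1·44 + 1   → row C = row A − 1·row B = (1, 1, −1)   [check: 1·45 − 1·44 = 1]
  44 = 44·1 + 0   → remainder 0, stop. gcd = 1 (last nonzero row C).
The gcd is 1, so 44 is invertible mod 45. The last nonzero row gives 1·45 − 1·44 = 1, so t = −1. So 44^(−1) ≡ −1 ≡ 44 (mod 45). Verify: 44 · 44 = 1936 ≡ 1 (mod 45). ✓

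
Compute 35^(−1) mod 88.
35^(−1) ≡ 83 (mod 88)

Apply the extended Euclidean algorithm to (88, 35), tracking rows (r, s, t) with s·88 + t·35 = r. Each division r_prev = q·r_cur + r_new produces the new row as (previous row) − q·(current row):
  row A: (88, 1, 0)   [1·88 + 0·35 = 88]
  row B: (35, 0, 1)   [0·88 + 1·35 = 35]
  88 = 2·35 + 18   → row C = row A − 2·row B = (18, 1, −2)   [check: 1·88 − 2·35 = 18]
  35 = 1·18 + 17   → row D = row B − 1·row C = (17, −1, 3)   [check: −1·88 + 3·35 = 17]
  18 = 1·17 + 1   → row E = row C − 1·row D = (1, 2, −5)   [check: 2·88 − 5·35 = 1]
  17 = 17·1 + 0   → remainder 0, stop. gcd = 1 (last nonzero row E).
The gcd is 1, so 35 is invertible mod 88. The last nonzero row gives 2·88 − 5·35 = 1, so t = −5. So 35^(−1) ≡ −5 ≡ 83 (mod 88). Verify: 35 · 83 = 2905 ≡ 1 (mod 88). ✓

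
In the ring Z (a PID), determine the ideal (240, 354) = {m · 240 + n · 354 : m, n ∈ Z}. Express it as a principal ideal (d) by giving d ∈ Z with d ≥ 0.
In the PID Z, (a, b) is generated by gcd(a, b). Compute gcd(354, 240) with the extended Euclidean algorithm, tracking rows (r, s, t) with s·354 + t·240 = r:
  row A: (354, 1, 0)   [1·354 + 0·240 = 354]
  row B: (240, 0, 1)   [0·354 + 1·240 = 240]
  354 = 1·240 + 114   → row C = row A − 1·row B = (114, 1, −1)   [check: 1·354 − 1·240 = 114]
  240 = 2·114 + 12   → row D = row B − 2·row C = (12, −2, 3)   [check: −2·354 + 3·240 = 12]
  114 = 9·12 + 6   → row E = row C − 9·row D = (6, 19, −28)   [check: 19·354 − 28·240 = 6]
  12 = 2·6 + 0   → remainder 0, stop. gcd = 6 (last nonzero row E).
So gcd(240, 354) = 6, with Bézout identity 19·354 − 28·240 = 6. Containment (⊇): the Bézout identity exhibits 6 as an element of (240, 354), giving (6) ⊆ (240, 354). Containment (⊆): since 6 | 240 and 6 | 354 (240 = 6·40, 354 = 6·59), every Z-linear combination of 240 and 354 is divisible by 6, so (240, 354) ⊆ (6). Therefore (240, 354) = (6), d = 6.

Final answer: (240, 354) = (6); d = 6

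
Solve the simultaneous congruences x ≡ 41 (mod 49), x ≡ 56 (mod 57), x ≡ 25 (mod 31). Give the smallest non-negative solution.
x ≡ 77804 (mod 86583); the representative in [0, 86583) is 77804

The moduli 49, 57, 31 are pairwise coprime, so by the CRT there is a unique solution mod 49·57·31 = 86583.
Solve by successive substitution. Start with x ≡ 41 (mod 49).
  Combine with x ≡ 56 (mod 57): write x = 41 + 49·t and require 41 + 49·t ≡ 56 (mod 57), i.e. 49·t ≡ 56 − 41 ≡ 15 (mod 57). Since 49^(−1) ≡ 7 (mod 57), t ≡ 7·15 ≡ 48 (mod 57). So x ≡ 41 + 49·48 = 2393 (mod 2793).
  Combine with x ≡ 25 (mod 31): write x = 2393 + 2793·t and require 2393 + 2793·t ≡ 25 (mod 31), i.e. 2793·t ≡ 25 − 2393 ≡ 19 (mod 31). Since 2793^(−1) ≡ 21 (mod 31) (2793 ≡ 3 (mod 31)), t ≡ 21·19 ≡ 27 (mod 31). So x ≡ 2393 + 2793·27 = 77804 (mod 86583).
Unique solution in [0, 86583): x = 77804.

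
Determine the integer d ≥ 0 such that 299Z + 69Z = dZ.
(299, 69) = (23); d = 23

In the PID Z, (a, b) is generated by gcd(a, b). Compute gcd(299, 69) with the extended Euclidean algorithm, tracking rows (r, s, t) with s·299 + t·69 = r:
  row A: (299, 1, 0)   [1·299 + 0·69 = 299]
  row B: (69, 0, 1)   [0·299 + 1·69 = 69]
  299 = 4·69 + 23   → row C = row A − 4·row B = (23, 1, −4)   [check: 1·299 − 4·69 = 23]
  69 = 3·23 + 0   → remainder 0, stop. gcd = 23 (last nonzero row C).
So gcd(299, 69) = 23, with Bézout identity 1·299 − 4·69 = 23. Containment (⊇): the Bézout identity exhibits 23 as an element of (299, 69), giving (23) ⊆ (299, 69). Containment (⊆): since 23 | 299 and 23 | 69 (299 = 23·13, 69 = 23·3), every Z-linear combination of 299 and 69 is divisible by 23, so (299, 69) ⊆ (23). Therefore (299, 69) = (23), d = 23.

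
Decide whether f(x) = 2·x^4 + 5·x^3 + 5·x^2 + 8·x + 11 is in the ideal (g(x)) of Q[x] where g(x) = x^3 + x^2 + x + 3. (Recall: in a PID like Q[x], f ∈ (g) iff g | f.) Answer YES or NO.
NO

In Q[x] the ideal (g) consists of all multiples of g, so f ∈ (g) iff g | f, i.e. iff the remainder of f on division by g is 0. Divide f by g (g is monic, so eliminate the leading term of the running remainder at each step):
  leading term 2·x^4: subtract (2·x)·g(x) = 2·x^4 + 2·x^3 + 2·x^2 + 6·x, leaving 3·x^3 + 3·x^2 + 2·x + 11
  leading term 3·x^3: subtract (3)·g(x) = 3·x^3 + 3·x^2 + 3·x + 9, leaving 2 - x
The remainder r(x) = 2 - x ≠ 0 (and deg r < deg g), so g ∤ f, i.e. f ∉ (g).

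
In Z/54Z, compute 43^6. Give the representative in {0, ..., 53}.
37

Use repeated squaring. Binary(6) = 110. Walk through the bits of the exponent 6 left-to-right: at each bit after the leading one, square the running value, then multiply by 43 if the bit is 1 (always reducing mod 54):
  bit 1 = 1 (leading): start with 43.
  bit 2 = 1: square 43^2 = 1849 ≡ 13; bit is 1, so multiply 13·43 = 559 ≡ 19 (mod 54).
  bit 3 = 0: square 19^2 = 361 ≡ 37 (mod 54).
Final value: 43^6 ≡ 37 (mod 54).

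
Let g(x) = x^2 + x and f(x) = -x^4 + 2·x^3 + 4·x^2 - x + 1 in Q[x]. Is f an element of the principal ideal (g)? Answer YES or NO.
In Q[x] the ideal (g) consists of all multiples of g, so f ∈ (g) iff g | f, i.e. iff the remainder of f on division by g is 0. Divide f by g (g is monic, so eliminate the leading term of the running remainder at each step):
  leading term -x^4: subtract (-x^2)·g(x) = -x^4 - x^3, leaving 3·x^3 + 4·x^2 - x + 1
  leading term 3·x^3: subtract (3·x)·g(x) = 3·x^3 + 3·x^2, leaving x^2 - x + 1
  leading term x^2: subtract (1)·g(x) = x^2 + x, leaving 1 - 2·x
The remainder r(x) = 1 - 2·x ≠ 0 (and deg r < deg g), so g ∤ f, i.e. f ∉ (g).

Final answer: NO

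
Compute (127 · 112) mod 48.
Reduce the factors first: 127 ≡ 31, 112 ≡ 16 (mod 48), so 127 · 112 ≡ 31 · 16 (mod 48). 31 · 16 = 496. Dividing by 48: 496 = 10·48 + 16. So (127 · 112) mod 48 = 16.

Final answer: 16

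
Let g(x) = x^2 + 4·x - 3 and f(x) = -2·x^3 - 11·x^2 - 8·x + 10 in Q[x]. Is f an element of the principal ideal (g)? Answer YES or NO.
NO

In Q[x] the ideal (g) consists of all multiples of g, so f ∈ (g) iff g | f, i.e. iff the remainder of f on division by g is 0. Divide f by g (g is monic, so eliminate the leading term of the running remainder at each step):
  leading term -2·x^3: subtract (-2·x)·g(x) = -2·x^3 - 8·x^2 + 6·x, leaving -3·x^2 - 14·x + 10
  leading term -3·x^2: subtract (-3)·g(x) = -3·x^2 - 12·x + 9, leaving 1 - 2·x
The remainder r(x) = 1 - 2·x ≠ 0 (and deg r < deg g), so g ∤ f, i.e. f ∉ (g).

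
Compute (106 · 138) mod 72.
12

Reduce the factors first: 106 ≡ 34, 138 ≡ 66 (mod 72), so 106 · 138 ≡ 34 · 66 (mod 72). 34 · 66 = 2244. Dividing by 72: 2244 = 31·72 + 12. So (106 · 138) mod 72 = 12.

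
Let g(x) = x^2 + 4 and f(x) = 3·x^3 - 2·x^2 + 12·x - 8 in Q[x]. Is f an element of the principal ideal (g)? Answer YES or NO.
In Q[x] the ideal (g) consists of all multiples of g, so f ∈ (g) iff g | f, i.e. iff the remainder of f on division by g is 0. Divide f by g (g is monic, so eliminate the leading term of the running remainder at each step):
  leading term 3·x^3: subtract (3·x)·g(x) = 3·x^3 + 12·x, leaving -2·x^2 - 8
  leading term -2·x^2: subtract (-2)·g(x) = -2·x^2 - 8, leaving 0
The remainder is 0, so f(x) = g(x) · h(x) with h(x) = 3·x - 2. Hence g | f, i.e. f ∈ (g).

Final answer: YES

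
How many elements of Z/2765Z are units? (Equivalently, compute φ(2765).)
An element a ∈ Z/2765Z is a unit iff gcd(a, 2765) = 1, so the number of units is φ(2765). φ is multiplicative, with φ(p^e) = p^e − p^(e−1). Factorise 2765 = 5 · 7 · 79. Then
  φ(2765) = (5 − 1) · (7 − 1) · (79 − 1) = 4 · 6 · 78 = 1872.

Final answer: Z/2765Z has φ(2765) = 1872 units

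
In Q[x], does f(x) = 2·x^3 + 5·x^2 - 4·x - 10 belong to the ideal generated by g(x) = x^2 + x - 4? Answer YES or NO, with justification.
In Q[x] the ideal (g) consists of all multiples of g, so f ∈ (g) iff g | f, i.e. iff the remainder of f on division by g is 0. Divide f by g (g is monic, so eliminate the leading term of the running remainder at each step):
  leading term 2·x^3: subtract (2·x)·g(x) = 2·x^3 + 2·x^2 - 8·x, leaving 3·x^2 + 4·x - 10
  leading term 3·x^2: subtract (3)·g(x) = 3·x^2 + 3·x - 12, leaving x + 2
The remainder r(x) = x + 2 ≠ 0 (and deg r < deg g), so g ∤ f, i.e. f ∉ (g).

Final answer: NO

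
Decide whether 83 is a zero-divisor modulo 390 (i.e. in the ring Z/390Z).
gcd(83, 390) = 1, so 83 is a unit in Z/390Z (it has a multiplicative inverse). A unit cannot be a zero-divisor: if 83·b ≡ 0 then multiplying both sides by 83^(−1) gives b ≡ 0. So 83 is not a zero-divisor.

Final answer: NO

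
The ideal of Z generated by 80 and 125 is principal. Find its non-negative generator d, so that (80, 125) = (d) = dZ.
(80, 125) = (5); d = 5

In the PID Z, (a, b) is generated by gcd(a, b). Compute gcd(125, 80) with the extended Euclidean algorithm, tracking rows (r, s, t) with s·125 + t·80 = r:
  row A: (125, 1, 0)   [1·125 + 0·80 = 125]
  row B: (80, 0, 1)   [0·125 + 1·80 = 80]
  125 = 1·80 + 45   → row C = row A − 1·row B = (45, 1, −1)   [check: 1·125 − 1·80 = 45]
  80 = 1·45 + 35   → row D = row B − 1·row C = (35, −1, 2)   [check: −1·125 + 2·80 = 35]
  45 = 1·35 + 10   → row E = row C − 1·row D = (10, 2, −3)   [check: 2·125 − 3·80 = 10]
  35 = 3·10 + 5   → row F = row D − 3·row E = (5, −7, 11)   [check: −7·125 + 11·80 = 5]
  10 = 2·5 + 0   → remainder 0, stop. gcd = 5 (last nonzero row F).
So gcd(80, 125) = 5, with Bézout identity −7·125 + 11·80 = 5. Containment (⊇): the Bézout identity exhibits 5 as an element of (80, 125), giving (5) ⊆ (80, 125). Containment (⊆): since 5 | 80 and 5 | 125 (80 = 5·16, 125 = 5·25), every Z-linear combination of 80 and 125 is divisible by 5, so (80, 125) ⊆ (5). Therefore (80, 125) = (5), d = 5.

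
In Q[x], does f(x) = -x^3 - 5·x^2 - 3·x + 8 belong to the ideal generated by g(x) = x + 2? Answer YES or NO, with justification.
In Q[x] the ideal (g) consists of all multiples of g, so f ∈ (g) iff g | f, i.e. iff the remainder of f on division by g is 0. Divide f by g (g is monic, so eliminate the leading term of the running remainder at each step):
  leading term -x^3: subtract (-x^2)·g(x) = -x^3 - 2·x^2, leaving -3·x^2 - 3·x + 8
  leading term -3·x^2: subtract (-3·x)·g(x) = -3·x^2 - 6·x, leaving 3·x + 8
  leading term 3·x: subtract (3)·g(x) = 3·x + 6, leaving 2
The remainder r(x) = 2 ≠ 0 (and deg r < deg g), so g ∤ f, i.e. f ∉ (g).

Final answer: NO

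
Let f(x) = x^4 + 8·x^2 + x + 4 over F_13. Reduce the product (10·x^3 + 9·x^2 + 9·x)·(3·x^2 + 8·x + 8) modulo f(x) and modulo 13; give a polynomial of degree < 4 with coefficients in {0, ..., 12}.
Multiply as integer polynomials: a · b = 30·x^5 + 107·x^4 + 179·x^3 + 144·x^2 + 72·x. Reducing coefficients mod 13: a · b ≡ 4·x^5 + 3·x^4 + 10·x^3 + x^2 + 7·x. Now divide by f(x) = x^4 + 8·x^2 + x + 4 in F_13[x], eliminating the leading term at each step:
  leading term 4·x^5: subtract (4·x)·f(x) = 4·x^5 + 6·x^3 + 4·x^2 + 3·x, leaving 3·x^4 + 4·x^3 + 10·x^2 + 4·x (coefficients mod 13)
  leading term 3·x^4: subtract (3)·f(x) = 3·x^4 + 11·x^2 + 3·x + 12, leaving 4·x^3 + 12·x^2 + x + 1 (coefficients mod 13)
The degree is now < 4, so this is the remainder. Hence a · b ≡ 4·x^3 + 12·x^2 + x + 1 in F_13[x]/(f).

Final answer: a · b ≡ 4·x^3 + 12·x^2 + x + 1 (mod f(x))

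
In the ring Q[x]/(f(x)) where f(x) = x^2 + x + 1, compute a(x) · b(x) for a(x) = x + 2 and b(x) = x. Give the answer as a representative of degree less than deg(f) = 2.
a · b ≡ x - 1 (mod f(x))

First multiply in Q[x] without reducing: a · b = x^2 + 2·x. Now divide by f(x) = x^2 + x + 1, eliminating the leading term at each step:
  leading term x^2: subtract (1)·f(x) = x^2 + x + 1, leaving x - 1
The degree is now < 2, so this is the remainder. Hence a · b ≡ x - 1 in Q[x]/(f).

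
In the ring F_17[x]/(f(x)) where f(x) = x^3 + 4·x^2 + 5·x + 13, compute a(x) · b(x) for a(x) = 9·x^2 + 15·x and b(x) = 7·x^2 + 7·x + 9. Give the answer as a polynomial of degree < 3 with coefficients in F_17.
a · b ≡ 3·x^2 + 8·x + 4 (mod f(x))

Multiply as integer polynomials: a · b = 63·x^4 + 168·x^3 + 186·x^2 + 135·x. Reducing coefficients mod 17: a · b ≡ 12·x^4 + 15·x^3 + 16·x^2 + 16·x. Now divide by f(x) = x^3 + 4·x^2 + 5·x + 13 in F_17[x], eliminating the leading term at each step:
  leading term 12·x^4: subtract (12·x)·f(x) = 12·x^4 + 14·x^3 + 9·x^2 + 3·x, leaving x^3 + 7·x^2 + 13·x (coefficients mod 17)
  leading term x^3: subtract (1)·f(x) = x^3 + 4·x^2 + 5·x + 13, leaving 3·x^2 + 8·x + 4 (coefficients mod 17)
The degree is now < 3, so this is the remainder. Hence a · b ≡ 3·x^2 + 8·x + 4 in F_17[x]/(f).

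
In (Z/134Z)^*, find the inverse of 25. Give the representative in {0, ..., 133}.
Apply the extended Euclidean algorithm to (134, 25), tracking rows (r, s, t) with s·134 + t·25 = r. Each division r_prev = q·r_cur + r_new produces the new row as (previous row) − q·(current row):
  row A: (134, 1, 0)   [1·134 + 0·25 = 134]
  row B: (25, 0, 1)   [0·134 + 1·25 = 25]
  134 = 5·25 + 9   → row C = row A − 5·row B = (9, 1, −5)   [check: 1·134 − 5·25 = 9]
  25 = 2·9 + 7   → row D = row B − 2·row C = (7, −2, 11)   [check: −2·134 + 11·25 = 7]
  9 = 1·7 + 2   → row E = row C − 1·row D = (2, 3, −16)   [check: 3·134 − 16·25 = 2]
  7 = 3·2 + 1   → row F = row D − 3·row E = (1, −11, 59)   [check: −11·134 + 59·25 = 1]
  2 = 2·1 + 0   → remainder 0, stop. gcd = 1 (last nonzero row F).
The gcd is 1, so 25 is invertible mod 134. The last nonzero row gives −11·134 + 59·25 = 1, so t = 59. So 25^(−1) ≡ 59 (mod 134). Verify: 25 · 59 = 1475 ≡ 1 (mod 134). ✓

Final answer: 25^(−1) ≡ 59 (mod 134)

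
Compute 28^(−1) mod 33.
Apply the extended Euclidean algorithm to (33, 28), tracking rows (r, s, t) with s·33 + t·28 = r. Each division r_prev = q·r_cur + r_new produces the new row as (previous row) − q·(current row):
  row A: (33, 1, 0)   [1·33 + 0·28 = 33]
  row B: (28, 0, 1)   [0·33 + 1·28 = 28]
  33 = 1·28 + 5   → row C = row A − 1·row B = (5, 1, −1)   [check: 1·33 − 1·28 = 5]
  28 = 5·5 + 3   → row D = row B − 5·row C = (3, −5, 6)   [check: −5·33 + 6·28 = 3]
  5 = 1·3 + 2   → row E = row C − 1·row D = (2, 6, −7)   [check: 6·33 − 7·28 = 2]
  3 = 1·2 + 1   → row F = row D − 1·row E = (1, −11, 13)   [check: −11·33 + 13·28 = 1]
  2 = 2·1 + 0   → remainder 0, stop. gcd = 1 (last nonzero row F).
The gcd is 1, so 28 is invertible mod 33. The last nonzero row gives −11·33 + 13·28 = 1, so t = 13. So 28^(−1) ≡ 13 (mod 33). Verify: 28 · 13 = 364 ≡ 1 (mod 33). ✓

Final answer: 28^(−1) ≡ 13 (mod 33)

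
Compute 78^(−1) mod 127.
Apply the extended Euclidean algorithm to (127, 78), tracking rows (r, s, t) with s·127 + t·78 = r. Each division r_prev = q·r_cur + r_new produces the new row as (previous row) − q·(current row):
  row A: (127, 1, 0)   [1·127 + 0·78 = 127]
  row B: (78, 0, 1)   [0·127 + 1·78 = 78]
  127 = 1·78 + 49   → row C = row A − 1·row B = (49, 1, −1)   [check: 1·127 − 1·78 = 49]
  78 = 1·49 + 29   → row D = row B − 1·row C = (29, −1, 2)   [check: −1·127 + 2·78 = 29]
  49 = 1·29 + 20   → row E = row C − 1·row D = (20, 2, −3)   [check: 2·127 − 3·78 = 20]
  29 = 1·20 + 9   → row F = row D − 1·row E = (9, −3, 5)   [check: −3·127 + 5·78 = 9]
  20 = 2·9 + 2   → row G = row E − 2·row F = (2, 8, −13)   [check: 8·127 − 13·78 = 2]
  9 = 4·2 + 1   → row H = row F − 4·row G = (1, −35, 57)   [check: −35·127 + 57·78 = 1]
  2 = 2·1 + 0   → remainder 0, stop. gcd = 1 (last nonzero row H).
The gcd is 1, so 78 is invertible mod 127. The last nonzero row gives −35·127 + 57·78 = 1, so t = 57. So 78^(−1) ≡ 57 (mod 127). Verify: 78 · 57 = 4446 ≡ 1 (mod 127). ✓

Final answer: 78^(−1) ≡ 57 (mod 127)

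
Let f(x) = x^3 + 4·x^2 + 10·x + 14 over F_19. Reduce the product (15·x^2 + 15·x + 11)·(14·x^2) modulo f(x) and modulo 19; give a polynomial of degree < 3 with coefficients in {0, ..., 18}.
a · b ≡ 4·x^2 + 16·x + 4 (mod f(x))

Multiply as integer polynomials: a · b = 210·x^4 + 210·x^3 + 154·x^2. Reducing coefficients mod 19: a · b ≡ x^4 + x^3 + 2·x^2. Now divide by f(x) = x^3 + 4·x^2 + 10·x + 14 in F_19[x], eliminating the leading term at each step:
  leading term x^4: subtract (x)·f(x) = x^4 + 4·x^3 + 10·x^2 + 14·x, leaving 16·x^3 + 11·x^2 + 5·x (coefficients mod 19)
  leading term 16·x^3: subtract (16)·f(x) = 16·x^3 + 7·x^2 + 8·x + 15, leaving 4·x^2 + 16·x + 4 (coefficients mod 19)
The degree is now < 3, so this is the remainder. Hence a · b ≡ 4·x^2 + 16·x + 4 in F_19[x]/(f).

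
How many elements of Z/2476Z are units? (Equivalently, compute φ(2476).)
Z/2476Z has φ(2476) = 1236 units

An element a ∈ Z/2476Z is a unit iff gcd(a, 2476) = 1, so the number of units is φ(2476). φ is multiplicative, with φ(p^e) = p^e − p^(e−1). Factorise 2476 = 2^2 · 619. Then
  φ(2476) = (2^2 − 2^1) · (619 − 1) = 2 · 618 = 1236.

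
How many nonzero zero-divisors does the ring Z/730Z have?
Z/730Z has 441 nonzero zero-divisors

In Z/730Z each nonzero element is either a unit (gcd with 730 is 1) or a zero-divisor (gcd > 1). The number of units is φ(730): factorise 730 = 2 · 5 · 73, so φ(730) = (2 − 1) · (5 − 1) · (73 − 1) = 1 · 4 · 72 = 288. The nonzero elements number 730 − 1 = 729. Hence the nonzero zero-divisors number 729 − 288 = 441.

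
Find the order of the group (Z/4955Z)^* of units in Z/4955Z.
(Z/4955Z)^* consists of the classes a with gcd(a, 4955) = 1, so its order is φ(4955). φ is multiplicative, with φ(p^e) = p^e − p^(e−1). Factorise 4955 = 5 · 991. Then
  φ(4955) = (5 − 1) · (991 − 1) = 4 · 990 = 3960.
Thus |(Z/4955Z)^*| = 3960.

Final answer: |(Z/4955Z)^*| = 3960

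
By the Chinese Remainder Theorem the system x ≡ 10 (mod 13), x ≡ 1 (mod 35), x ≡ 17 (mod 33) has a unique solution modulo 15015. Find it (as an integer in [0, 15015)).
x ≡ 14141 (mod 15015); the representative in [0, 15015) is 14141

The moduli 13, 35, 33 are pairwise coprime, so by the CRT there is a unique solution mod 13·35·33 = 15015.
Solve by successive substitution. Start with x ≡ 10 (mod 13).
  Combine with x ≡ 1 (mod 35): write x = 10 + 13·t and require 10 + 13·t ≡ 1 (mod 35), i.e. 13·t ≡ 1 − 10 ≡ 26 (mod 35). Since 13^(−1) ≡ 27 (mod 35), t ≡ 27·26 ≡ 2 (mod 35). So x ≡ 10 + 13·2 = 36 (mod 455).
  Combine with x ≡ 17 (mod 33): write x = 36 + 455·t and require 36 + 455·t ≡ 17 (mod 33), i.e. 455·t ≡ 17 − 36 ≡ 14 (mod 33). Since 455^(−1) ≡ 14 (mod 33) (455 ≡ 26 (mod 33)), t ≡ 14·14 ≡ 31 (mod 33). So x ≡ 36 + 455·31 = 14141 (mod 15015).
Unique solution in [0, 15015): x = 14141.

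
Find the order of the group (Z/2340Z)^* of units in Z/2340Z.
(Z/2340Z)^* consists of the classes a with gcd(a, 2340) = 1, so its order is φ(2340). φ is multiplicative, with φ(p^e) = p^e − p^(e−1). Factorise 2340 = 2^2 · 3^2 · 5 · 13. Then
  φ(2340) = (2^2 − 2^1) · (3^2 − 3^1) · (5 − 1) · (13 − 1) = 2 · 6 · 4 · 12 = 576.
Thus |(Z/2340Z)^*| = 576.

Final answer: |(Z/2340Z)^*| = 576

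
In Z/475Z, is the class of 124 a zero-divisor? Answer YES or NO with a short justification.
gcd(124, 475) = 1, so 124 is a unit in Z/475Z (it has a multiplicative inverse). A unit cannot be a zero-divisor: if 124·b ≡ 0 then multiplying both sides by 124^(−1) gives b ≡ 0. So 124 is not a zero-divisor.

Final answer: NO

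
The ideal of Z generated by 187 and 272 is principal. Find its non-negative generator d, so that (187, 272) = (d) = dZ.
(187, 272) = (17); d = 17

In the PID Z, (a, b) is generated by gcd(a, b). Compute gcd(272, 187) with the extended Euclidean algorithm, tracking rows (r, s, t) with s·272 + t·187 = r:
  row A: (272, 1, 0)   [1·272 + 0·187 = 272]
  row B: (187, 0, 1)   [0·272 + 1·187 = 187]
  272 = 1·187 + 85   → row C = row A − 1·row B = (85, 1, −1)   [check: 1·272 − 1·187 = 85]
  187 = 2·85 + 17   → row D = row B − 2·row C = (17, −2, 3)   [check: −2·272 + 3·187 = 17]
  85 = 5·17 + 0   → remainder 0, stop. gcd = 17 (last nonzero row D).
So gcd(187, 272) = 17, with Bézout identity −2·272 + 3·187 = 17. Containment (⊇): the Bézout identity exhibits 17 as an element of (187, 272), giving (17) ⊆ (187, 272). Containment (⊆): since 17 | 187 and 17 | 272 (187 = 17·11, 272 = 17·16), every Z-linear combination of 187 and 272 is divisible by 17, so (187, 272) ⊆ (17). Therefore (187, 272) = (17), d = 17.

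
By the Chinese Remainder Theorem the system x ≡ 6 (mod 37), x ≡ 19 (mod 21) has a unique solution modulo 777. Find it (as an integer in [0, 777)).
x ≡ 376 (mod 777); the representative in [0, 777) is 376

The moduli 37, 21 are pairwise coprime, so by the CRT there is a unique solution mod 37·21 = 777.
Solve by successive substitution. Start with x ≡ 6 (mod 37).
  Combine with x ≡ 19 (mod 21): write x = 6 + 37·t and require 6 + 37·t ≡ 19 (mod 21), i.e. 37·t ≡ 19 − 6 ≡ 13 (mod 21). Since 37^(−1) ≡ 4 (mod 21) (37 ≡ 16 (mod 21)), t ≡ 4·13 ≡ 10 (mod 21). So x ≡ 6 + 37·10 = 376 (mod 777).
Unique solution in [0, 777): x = 376.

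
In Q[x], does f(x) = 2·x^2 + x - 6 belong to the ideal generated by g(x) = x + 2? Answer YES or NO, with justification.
In Q[x] the ideal (g) consists of all multiples of g, so f ∈ (g) iff g | f, i.e. iff the remainder of f on division by g is 0. Divide f by g (g is monic, so eliminate the leading term of the running remainder at each step):
  leading term 2·x^2: subtract (2·x)·g(x) = 2·x^2 + 4·x, leaving -3·x - 6
  leading term -3·x: subtract (-3)·g(x) = -3·x - 6, leaving 0
The remainder is 0, so f(x) = g(x) · h(x) with h(x) = 2·x - 3. Hence g | f, i.e. f ∈ (g).

Final answer: YES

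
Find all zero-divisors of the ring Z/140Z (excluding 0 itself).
An element a ∈ Z/140Z (with a ≠ 0) is a zero-divisor iff gcd(a, 140) > 1 (because a is a unit precisely when gcd(a, n) = 1, and in Z/nZ every nonzero, non-unit element is a zero-divisor). Scan a = 1, ..., 139 and keep those with gcd(a, 140) > 1:
  gcd(2, 140) = 2, gcd(4, 140) = 4, gcd(5, 140) = 5, gcd(6, 140) = 2, gcd(7, 140) = 7, gcd(8, 140) = 4, gcd(10, 140) = 10, gcd(12, 140) = 4, gcd(14, 140) = 14, gcd(15, 140) = 5, gcd(16, 140) = 4, gcd(18, 140) = 2, gcd(20, 140) = 20, gcd(21, 140) = 7, gcd(22, 140) = 2, gcd(24, 140) = 4, gcd(25, 140) = 5, gcd(26, 140) = 2, gcd(28, 140) = 28, gcd(30, 140) = 10, gcd(32, 140) = 4, gcd(34, 140) = 2, gcd(35, 140) = 35, gcd(36, 140) = 4, gcd(38, 140) = 2, gcd(40, 140) = 20, gcd(42, 140) = 14, gcd(44, 140) = 4, gcd(45, 140) = 5, gcd(46, 140) = 2, gcd(48, 140) = 4, gcd(49, 140) = 7, gcd(50, 140) = 10, gcd(52, 140) = 4, gcd(54, 140) = 2, gcd(55, 140) = 5, gcd(56, 140) = 28, gcd(58, 140) = 2, gcd(60, 140) = 20, gcd(62, 140) = 2, gcd(63, 140) = 7, gcd(64, 140) = 4, gcd(65, 140) = 5, gcd(66, 140) = 2, gcd(68, 140) = 4, gcd(70, 140) = 70, gcd(72, 140) = 4, gcd(74, 140) = 2, gcd(75, 140) = 5, gcd(76, 140) = 4, gcd(77, 140) = 7, gcd(78, 140) = 2, gcd(80, 140) = 20, gcd(82, 140) = 2, gcd(84, 140) = 28, gcd(85, 140) = 5, gcd(86, 140) = 2, gcd(88, 140) = 4, gcd(90, 140) = 10, gcd(91, 140) = 7, gcd(92, 140) = 4, gcd(94, 140) = 2, gcd(95, 140) = 5, gcd(96, 140) = 4, gcd(98, 140) = 14, gcd(100, 140) = 20, gcd(102, 140) = 2, gcd(104, 140) = 4, gcd(105, 140) = 35, gcd(106, 140) = 2, gcd(108, 140) = 4, gcd(110, 140) = 10, gcd(112, 140) = 28, gcd(114, 140) = 2, gcd(115, 140) = 5, gcd(116, 140) = 4, gcd(118, 140) = 2, gcd(119, 140) = 7, gcd(120, 140) = 20, gcd(122, 140) = 2, gcd(124, 140) = 4, gcd(125, 140) = 5, gcd(126, 140) = 14, gcd(128, 140) = 4, gcd(130, 140) = 10, gcd(132, 140) = 4, gcd(133, 140) = 7, gcd(134, 140) = 2, gcd(135, 140) = 5, gcd(136, 140) = 4, gcd(138, 140) = 2.
All other a ∈ {1, ..., 139} have gcd(a, 140) = 1 and are units. So the nonzero zero-divisors are exactly the 91 values of a appearing in this scan.

Final answer: nonzero zero-divisors of Z/140Z = {2, 4, 5, 6, 7, 8, 10, 12, 14, 15, 16, 18, 20, 21, 22, 24, 25, 26, 28, 30, 32, 34, 35, 36, 38, 40, 42, 44, 45, 46, 48, 49, 50, 52, 54, 55, 56, 58, 60, 62, 63, 64, 65, 66, 68, 70, 72, 74, 75, 76, 77, 78, 80, 82, 84, 85, 86, 88, 90, 91, 92, 94, 95, 96, 98, 100, 102, 104, 105, 106, 108, 110, 112, 114, 115, 116, 118, 119, 120, 122, 124, 125, 126, 128, 130, 132, 133, 134, 135, 136, 138}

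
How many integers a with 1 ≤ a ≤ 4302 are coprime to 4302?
The number of a ∈ {1, ..., 4302} with gcd(a, 4302) = 1 is by definition Euler's totient φ(4302). φ is multiplicative, with φ(p^e) = p^e − p^(e−1). Factorise 4302 = 2 · 3^2 · 239. Then
  φ(4302) = (2 − 1) · (3^2 − 3^1) · (239 − 1) = 1 · 6 · 238 = 1428.
So there are 1428 such integers.

Final answer: 1428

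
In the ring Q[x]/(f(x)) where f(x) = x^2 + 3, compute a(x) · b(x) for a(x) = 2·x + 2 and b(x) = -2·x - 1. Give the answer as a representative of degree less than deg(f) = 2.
a · b ≡ 10 - 6·x (mod f(x))

First multiply in Q[x] without reducing: a · b = -4·x^2 - 6·x - 2. Now divide by f(x) = x^2 + 3, eliminating the leading term at each step:
  leading term -4·x^2: subtract (-4)·f(x) = -4·x^2 - 12, leaving 10 - 6·x
The degree is now < 2, so this is the remainder. Hence a · b ≡ 10 - 6·x in Q[x]/(f).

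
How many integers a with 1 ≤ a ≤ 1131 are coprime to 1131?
672

The number of a ∈ {1, ..., 1131} with gcd(a, 1131) = 1 is by definition Euler's totient φ(1131). φ is multiplicative, with φ(p^e) = p^e − p^(e−1). Factorise 1131 = 3 · 13 · 29. Then
  φ(1131) = (3 − 1) · (13 − 1) · (29 − 1) = 2 · 12 · 28 = 672.
So there are 672 such integers.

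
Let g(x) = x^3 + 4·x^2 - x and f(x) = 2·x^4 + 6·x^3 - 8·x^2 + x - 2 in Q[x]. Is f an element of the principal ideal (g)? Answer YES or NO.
NO

In Q[x] the ideal (g) consists of all multiples of g, so f ∈ (g) iff g | f, i.e. iff the remainder of f on division by g is 0. Divide f by g (g is monic, so eliminate the leading term of the running remainder at each step):
  leading term 2·x^4: subtract (2·x)·g(x) = 2·x^4 + 8·x^3 - 2·x^2, leaving -2·x^3 - 6·x^2 + x - 2
  leading term -2·x^3: subtract (-2)·g(x) = -2·x^3 - 8·x^2 + 2·x, leaving 2·x^2 - x - 2
The remainder r(x) = 2·x^2 - x - 2 ≠ 0 (and deg r < deg g), so g ∤ f, i.e. f ∉ (g).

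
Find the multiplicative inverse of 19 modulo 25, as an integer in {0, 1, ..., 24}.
19^(−1) ≡ 4 (mod 25)

Apply the extended Euclidean algorithm to (25, 19), tracking rows (r, s, t) with s·25 + t·19 = r. Each division r_prev = q·r_cur + r_new produces the new row as (previous row) − q·(current row):
  row A: (25, 1, 0)   [1·25 + 0·19 = 25]
  row B: (19, 0, 1)   [0·25 + 1·19 = 19]
  25 = 1·19 + 6   → row C = row A − 1·row B = (6, 1, −1)   [check: 1·25 − 1·19 = 6]
  19 = 3·6 + 1   → row D = row B − 3·row C = (1, −3, 4)   [check: −3·25 + 4·19 = 1]
  6 = 6·1 + 0   → remainder 0, stop. gcd = 1 (last nonzero row D).
The gcd is 1, so 19 is invertible mod 25. The last nonzero row gives −3·25 + 4·19 = 1, so t = 4. So 19^(−1) ≡ 4 (mod 25). Verify: 19 · 4 = 76 ≡ 1 (mod 25). ✓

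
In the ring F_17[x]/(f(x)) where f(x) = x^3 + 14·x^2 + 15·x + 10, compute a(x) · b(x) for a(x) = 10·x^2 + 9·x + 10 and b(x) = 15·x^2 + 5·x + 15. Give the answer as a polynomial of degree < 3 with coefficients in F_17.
Multiply as integer polynomials: a · b = 150·x^4 + 185·x^3 + 345·x^2 + 185·x + 150. Reducing coefficients mod 17: a · b ≡ 14·x^4 + 15·x^3 + 5·x^2 + 15·x + 14. Now divide by f(x) = x^3 + 14·x^2 + 15·x + 10 in F_17[x], eliminating the leading term at each step:
  leading term 14·x^4: subtract (14·x)·f(x) = 14·x^4 + 9·x^3 + 6·x^2 + 4·x, leaving 6·x^3 + 16·x^2 + 11·x + 14 (coefficients mod 17)
  leading term 6·x^3: subtract (6)·f(x) = 6·x^3 + 16·x^2 + 5·x + 9, leaving 6·x + 5 (coefficients mod 17)
The degree is now < 3, so this is the remainder. Hence a · b ≡ 6·x + 5 in F_17[x]/(f).

Final answer: a · b ≡ 6·x + 5 (mod f(x))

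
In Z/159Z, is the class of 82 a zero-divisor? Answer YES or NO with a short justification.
gcd(82, 159) = 1, so 82 is a unit in Z/159Z (it has a multiplicative inverse). A unit cannot be a zero-divisor: if 82·b ≡ 0 then multiplying both sides by 82^(−1) gives b ≡ 0. So 82 is not a zero-divisor.

Final answer: NO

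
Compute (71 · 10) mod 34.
30

Reduce the factors first: 71 ≡ 3 (mod 34), so 71 · 10 ≡ 3 · 10 (mod 34). 3 · 10 = 30. Dividing by 34: 30 = 0·34 + 30. So (71 · 10) mod 34 = 30.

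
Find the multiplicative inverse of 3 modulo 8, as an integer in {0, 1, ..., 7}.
3^(−1) ≡ 3 (mod 8)

Apply the extended Euclidean algorithm to (8, 3), tracking rows (r, s, t) with s·8 + t·3 = r. Each division r_prev = q·r_cur + r_new produces the new row as (previous row) − q·(current row):
  row A: (8, 1, 0)   [1·8 + 0·3 = 8]
  row B: (3, 0, 1)   [0·8 + 1·3 = 3]
  8 = 2·3 + 2   → row C = row A − 2·row B = (2, 1, −2)   [check: 1·8 − 2·3 = 2]
  3 = 1·2 + 1   → row D = row B − 1·row C = (1, −1, 3)   [check: −1·8 + 3·3 = 1]
  2 = 2·1 + 0   → remainder 0, stop. gcd = 1 (last nonzero row D).
The gcd is 1, so 3 is invertible mod 8. The last nonzero row gives −1·8 + 3·3 = 1, so t = 3. So 3^(−1) ≡ 3 (mod 8). Verify: 3 · 3 = 9 ≡ 1 (mod 8). ✓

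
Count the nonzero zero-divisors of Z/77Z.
Z/77Z has 16 nonzero zero-divisors

In Z/77Z each nonzero element is either a unit (gcd with 77 is 1) or a zero-divisor (gcd > 1). The number of units is φ(77): factorise 77 = 7 · 11, so φ(77) = (7 − 1) · (11 − 1) = 6 · 10 = 60. The nonzero elements number 77 − 1 = 76. Hence the nonzero zero-divisors number 76 − 60 = 16.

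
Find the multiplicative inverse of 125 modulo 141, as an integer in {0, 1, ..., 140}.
125^(−1) ≡ 44 (mod 141)

Apply the extended Euclidean algorithm to (141, 125), tracking rows (r, s, t) with s·141 + t·125 = r. Each division r_prev = q·r_cur + r_new produces the new row as (previous row) − q·(current row):
  row A: (141, 1, 0)   [1·141 + 0·125 = 141]
  row B: (125, 0, 1)   [0·141 + 1·125 = 125]
  141 = 1·125 + 16   → row C = row A − 1·row B = (16, 1, −1)   [check: 1·141 − 1·125 = 16]
  125 = 7·16 + 13   → row D = row B − 7·row C = (13, −7, 8)   [check: −7·141 + 8·125 = 13]
  16 = 1·13 + 3   → row E = row C − 1·row D = (3, 8, −9)   [check: 8·141 − 9·125 = 3]
  13 = 4·3 + 1   → row F = row D − 4·row E = (1, −39, 44)   [check: −39·141 + 44·125 = 1]
  3 = 3·1 + 0   → remainder 0, stop. gcd = 1 (last nonzero row F).
The gcd is 1, so 125 is invertible mod 141. The last nonzero row gives −39·141 + 44·125 = 1, so t = 44. So 125^(−1) ≡ 44 (mod 141). Verify: 125 · 44 = 5500 ≡ 1 (mod 141). ✓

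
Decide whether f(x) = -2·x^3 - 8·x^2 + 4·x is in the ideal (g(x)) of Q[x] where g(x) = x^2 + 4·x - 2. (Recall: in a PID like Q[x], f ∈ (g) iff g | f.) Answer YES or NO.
In Q[x] the ideal (g) consists of all multiples of g, so f ∈ (g) iff g | f, i.e. iff the remainder of f on division by g is 0. Divide f by g (g is monic, so eliminate the leading term of the running remainder at each step):
  leading term -2·x^3: subtract (-2·x)·g(x) = -2·x^3 - 8·x^2 + 4·x, leaving 0
The remainder is 0, so f(x) = g(x) · h(x) with h(x) = -2·x. Hence g | f, i.e. f ∈ (g).

Final answer: YES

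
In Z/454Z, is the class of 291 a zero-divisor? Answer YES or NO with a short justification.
NO

gcd(291, 454) = 1, so 291 is a unit in Z/454Z (it has a multiplicative inverse). A unit cannot be a zero-divisor: if 291·b ≡ 0 then multiplying both sides by 291^(−1) gives b ≡ 0. So 291 is not a zero-divisor.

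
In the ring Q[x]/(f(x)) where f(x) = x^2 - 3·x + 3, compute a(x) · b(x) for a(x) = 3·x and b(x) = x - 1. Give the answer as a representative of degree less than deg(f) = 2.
a · b ≡ 6·x - 9 (mod f(x))

First multiply in Q[x] without reducing: a · b = 3·x^2 - 3·x. Now divide by f(x) = x^2 - 3·x + 3, eliminating the leading term at each step:
  leading term 3·x^2: subtract (3)·f(x) = 3·x^2 - 9·x + 9, leaving 6·x - 9
The degree is now < 2, so this is the remainder. Hence a · b ≡ 6·x - 9 in Q[x]/(f).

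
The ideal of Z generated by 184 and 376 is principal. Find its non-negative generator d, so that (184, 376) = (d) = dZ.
In the PID Z, (a, b) is generated by gcd(a, b). Compute gcd(376, 184) with the extended Euclidean algorithm, tracking rows (r, s, t) with s·376 + t·184 = r:
  row A: (376, 1, 0)   [1·376 + 0·184 = 376]
  row B: (184, 0, 1)   [0·376 + 1·184 = 184]
  376 = 2·184 + 8   → row C = row A − 2·row B = (8, 1, −2)   [check: 1·376 − 2·184 = 8]
  184 = 23·8 + 0   → remainder 0, stop. gcd = 8 (last nonzero row C).
So gcd(184, 376) = 8, with Bézout identity 1·376 − 2·184 = 8. Containment (⊇): the Bézout identity exhibits 8 as an element of (184, 376), giving (8) ⊆ (184, 376). Containment (⊆): since 8 | 184 and 8 | 376 (184 = 8·23, 376 = 8·47), every Z-linear combination of 184 and 376 is divisible by 8, so (184, 376) ⊆ (8). Therefore (184, 376) = (8), d = 8.

Final answer: (184, 376) = (8); d = 8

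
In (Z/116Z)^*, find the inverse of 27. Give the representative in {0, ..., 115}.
Apply the extended Euclidean algorithm to (116, 27), tracking rows (r, s, t) with s·116 + t·27 = r. Each division r_prev = q·r_cur + r_new produces the new row as (previous row) − q·(current row):
  row A: (116, 1, 0)   [1·116 + 0·27 = 116]
  row B: (27, 0, 1)   [0·116 + 1·27 = 27]
  116 = 4·27 + 8   → row C = row A − 4·row B = (8, 1, −4)   [check: 1·116 − 4·27 = 8]
  27 = 3·8 + 3   → row D = row B − 3·row C = (3, −3, 13)   [check: −3·116 + 13·27 = 3]
  8 = 2·3 + 2   → row E = row C − 2·row D = (2, 7, −30)   [check: 7·116 − 30·27 = 2]
  3 = 1·2 + 1   → row F = row D − 1·row E = (1, −10, 43)   [check: −10·116 + 43·27 = 1]
  2 = 2·1 + 0   → remainder 0, stop. gcd = 1 (last nonzero row F).
The gcd is 1, so 27 is invertible mod 116. The last nonzero row gives −10·116 + 43·27 = 1, so t = 43. So 27^(−1) ≡ 43 (mod 116). Verify: 27 · 43 = 1161 ≡ 1 (mod 116). ✓

Final answer: 27^(−1) ≡ 43 (mod 116)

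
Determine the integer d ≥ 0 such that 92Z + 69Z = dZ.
In the PID Z, (a, b) is generated by gcd(a, b). Compute gcd(92, 69) with the extended Euclidean algorithm, tracking rows (r, s, t) with s·92 + t·69 = r:
  row A: (92, 1, 0)   [1·92 + 0·69 = 92]
  row B: (69, 0, 1)   [0·92 + 1·69 = 69]
  92 = 1·69 + 23   → row C = row A − 1·row B = (23, 1, −1)   [check: 1·92 − 1·69 = 23]
  69 = 3·23 + 0   → remainder 0, stop. gcd = 23 (last nonzero row C).
So gcd(92, 69) = 23, with Bézout identity 1·92 − 1·69 = 23. Containment (⊇): the Bézout identity exhibits 23 as an element of (92, 69), giving (23) ⊆ (92, 69). Containment (⊆): since 23 | 92 and 23 | 69 (92 = 23·4, 69 = 23·3), every Z-linear combination of 92 and 69 is divisible by 23, so (92, 69) ⊆ (23). Therefore (92, 69) = (23), d = 23.

Final answer: (92, 69) = (23); d = 23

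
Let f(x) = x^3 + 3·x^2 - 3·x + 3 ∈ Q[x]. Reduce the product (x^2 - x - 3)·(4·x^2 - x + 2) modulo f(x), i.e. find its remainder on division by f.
a · b ≡ 54·x^2 - 62·x + 45 (mod f(x))

First multiply in Q[x] without reducing: a · b = 4·x^4 - 5·x^3 - 9·x^2 + x - 6. Now divide by f(x) = x^3 + 3·x^2 - 3·x + 3, eliminating the leading term at each step:
  leading term 4·x^4: subtract (4·x)·f(x) = 4·x^4 + 12·x^3 - 12·x^2 + 12·x, leaving -17·x^3 + 3·x^2 - 11·x - 6
  leading term -17·x^3: subtract (-17)·f(x) = -17·x^3 - 51·x^2 + 51·x - 51, leaving 54·x^2 - 62·x + 45
The degree is now < 3, so this is the remainder. Hence a · b ≡ 54·x^2 - 62·x + 45 in Q[x]/(f).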